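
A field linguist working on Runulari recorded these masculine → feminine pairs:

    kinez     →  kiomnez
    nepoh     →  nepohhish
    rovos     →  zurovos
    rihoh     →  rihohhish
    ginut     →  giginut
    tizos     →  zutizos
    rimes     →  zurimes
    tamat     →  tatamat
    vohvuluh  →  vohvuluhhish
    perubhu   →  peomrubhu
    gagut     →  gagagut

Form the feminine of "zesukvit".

zezesukvit

"zesukvit" ends in -t. The stems ending in -t (ginut → giginut, gagut → gagagut, tamat → tatamat) repeat the first consonant+vowel as a prefix.
So zesukvit → zezesukvit.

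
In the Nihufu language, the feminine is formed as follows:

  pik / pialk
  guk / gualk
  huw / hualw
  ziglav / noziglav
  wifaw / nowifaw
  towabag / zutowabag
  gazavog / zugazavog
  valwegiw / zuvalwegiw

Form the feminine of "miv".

huw and wifaw both end in -w yet inflect differently (hualw, nowifaw), so the final letter is not what conditions the rule; the number of vowels is.
"miv" has 1 vowel. The stems with 1 vowel (pik → pialk, guk → gualk, huw → hualw) insert -al- after the first vowel.
So miv → mialv.

mialv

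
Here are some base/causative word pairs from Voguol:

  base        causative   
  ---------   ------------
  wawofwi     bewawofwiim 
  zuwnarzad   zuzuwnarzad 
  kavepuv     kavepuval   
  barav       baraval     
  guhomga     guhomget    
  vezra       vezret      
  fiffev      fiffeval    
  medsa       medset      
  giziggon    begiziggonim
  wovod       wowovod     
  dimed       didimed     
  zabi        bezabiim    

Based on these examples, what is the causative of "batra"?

vezra and barav both have last vowel 'a' yet inflect differently (vezret, baraval), so the last vowel is not what conditions the rule; the final letter is.
"batra" ends in -a. The stems ending in -a (vezra → vezret, guhomga → guhomget, medsa → medset) drop the final letter and add -et.
So batra → batret.

batret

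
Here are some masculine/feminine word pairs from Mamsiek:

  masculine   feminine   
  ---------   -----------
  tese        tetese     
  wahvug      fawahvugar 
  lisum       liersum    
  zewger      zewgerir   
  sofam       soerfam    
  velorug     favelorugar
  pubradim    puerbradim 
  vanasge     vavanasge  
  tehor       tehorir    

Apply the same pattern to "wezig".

"wezig" ends in -g. The stems ending in -g (wahvug → fawahvugar, velorug → favelorugar) add fa- … -ar around the stem.
So wezig → fawezigar.

fawezigar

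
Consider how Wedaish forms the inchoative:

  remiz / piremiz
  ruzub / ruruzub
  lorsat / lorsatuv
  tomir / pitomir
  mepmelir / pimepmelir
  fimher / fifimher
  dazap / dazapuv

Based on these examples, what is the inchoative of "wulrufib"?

piwulrufib

tomir and fimher both end in -r yet inflect differently (pitomir, fifimher), so the final letter is not what conditions the rule; the last vowel is.
"wulrufib" has last vowel 'i'. The stems whose last vowel is 'i' (remiz → piremiz, tomir → pitomir, mepmelir → pimepmelir) add the prefix pi-.
So wulrufib → piwulrufib.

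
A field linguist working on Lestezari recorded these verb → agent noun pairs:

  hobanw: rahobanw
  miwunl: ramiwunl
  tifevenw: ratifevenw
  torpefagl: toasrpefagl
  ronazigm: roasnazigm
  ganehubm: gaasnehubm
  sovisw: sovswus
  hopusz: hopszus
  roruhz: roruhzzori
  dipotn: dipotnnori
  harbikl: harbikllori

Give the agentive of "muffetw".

muffetwwori

miwunl and torpefagl both end in -l yet inflect differently (ramiwunl, toasrpefagl), so the final letter is not what conditions the rule; the second-to-last letter is.
"muffetw" has second-to-last letter 't'. The one such stem in the data (dipotn → dipotnnori) doubles the final consonant and adds -ori (as do roruhz, harbikl), so the same rule applies.
So muffetw → muffetwwori.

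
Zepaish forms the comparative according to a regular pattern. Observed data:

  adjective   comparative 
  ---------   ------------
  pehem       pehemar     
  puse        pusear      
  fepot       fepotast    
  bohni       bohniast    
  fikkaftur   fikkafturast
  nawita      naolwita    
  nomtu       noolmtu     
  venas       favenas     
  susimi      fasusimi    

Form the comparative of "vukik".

favukik

bohni and susimi both end in -i yet inflect differently (bohniast, fasusimi), so the final letter is not what conditions the rule; the first letter is.
"vukik" begins with v-. The one such stem in the data (venas → favenas) adds the prefix fa-, so the same rule applies.
The other patterns: stems beginning with p- add -ar; stems beginning with b- or f- add -ast; stems beginning with n- insert -ol- after the first vowel.
So vukik → favukik.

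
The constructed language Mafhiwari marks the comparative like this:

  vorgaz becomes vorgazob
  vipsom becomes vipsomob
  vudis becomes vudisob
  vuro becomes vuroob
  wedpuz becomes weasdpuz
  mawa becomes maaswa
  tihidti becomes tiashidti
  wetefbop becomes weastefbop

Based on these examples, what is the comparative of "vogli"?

"vogli" begins with v-. The stems beginning with v- (vorgaz → vorgazob, vipsom → vipsomob, vudis → vudisob) add -ob.
The other pattern: stems beginning with m-, t- or w- insert -as- after the first vowel.
So vogli → vogliob.

vogliob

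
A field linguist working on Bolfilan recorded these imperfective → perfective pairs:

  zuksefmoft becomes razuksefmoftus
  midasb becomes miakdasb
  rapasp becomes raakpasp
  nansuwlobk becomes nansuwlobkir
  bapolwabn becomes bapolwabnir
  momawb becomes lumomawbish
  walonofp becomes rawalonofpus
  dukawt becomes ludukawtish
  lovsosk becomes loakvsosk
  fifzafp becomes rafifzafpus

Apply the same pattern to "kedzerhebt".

kedzerhebtir

nansuwlobk and lovsosk both end in -k yet inflect differently (nansuwlobkir, loakvsosk), so the final letter is not what conditions the rule; the second-to-last letter is.
"kedzerhebt" has second-to-last letter 'b'. The stems whose second-to-last letter is 'b' (bapolwabn → bapolwabnir, nansuwlobk → nansuwlobkir) add -ir.
So kedzerhebt → kedzerhebtir.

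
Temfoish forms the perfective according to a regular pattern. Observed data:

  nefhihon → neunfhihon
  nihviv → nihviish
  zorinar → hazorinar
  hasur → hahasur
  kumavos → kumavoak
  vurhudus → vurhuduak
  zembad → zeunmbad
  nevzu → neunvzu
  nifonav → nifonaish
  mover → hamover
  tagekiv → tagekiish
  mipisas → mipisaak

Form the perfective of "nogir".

"nogir" ends in -r. The stems ending in -r (mover → hamover, zorinar → hazorinar, hasur → hahasur) add the prefix ha-.
So nogir → hanogir.

hanogir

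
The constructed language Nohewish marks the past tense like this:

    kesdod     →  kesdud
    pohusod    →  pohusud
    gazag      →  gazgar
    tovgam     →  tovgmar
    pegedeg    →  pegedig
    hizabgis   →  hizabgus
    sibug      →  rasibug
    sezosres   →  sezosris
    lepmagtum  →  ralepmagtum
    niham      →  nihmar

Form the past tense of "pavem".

"pavem" has last vowel 'e'. The stems whose last vowel is 'e' (pegedeg → pegedig, sezosres → sezosris) change the last vowel to 'i'.
The other patterns: stems whose last vowel is 'a' delete the last vowel and add -ar; stems whose last vowel is 'u' add the prefix ra-; stems whose last vowel is 'i' or 'o' change the last vowel to 'u'.
So pavem → pavim.

pavim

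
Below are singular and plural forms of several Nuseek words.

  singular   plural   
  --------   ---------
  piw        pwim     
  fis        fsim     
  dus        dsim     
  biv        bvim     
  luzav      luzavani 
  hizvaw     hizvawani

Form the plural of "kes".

biv and luzav both end in -v yet inflect differently (bvim, luzavani), so the final letter is not what conditions the rule; the number of vowels is.
"kes" has 1 vowel. The stems with 1 vowel (piw → pwim, fis → fsim, dus → dsim) delete the last vowel and add -im.
The other pattern: stems with 2 vowels add -ani.
So kes → ksim.

ksim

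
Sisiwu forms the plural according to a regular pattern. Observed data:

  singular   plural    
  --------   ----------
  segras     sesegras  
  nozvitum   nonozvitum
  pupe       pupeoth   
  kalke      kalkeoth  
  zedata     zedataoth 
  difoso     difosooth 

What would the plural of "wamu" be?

segras and zedata both have last vowel 'a' yet inflect differently (sesegras, zedataoth), so the last vowel is not what conditions the rule; whether the stem ends in a vowel or a consonant is.
"wamu" ends in a vowel. The stems ending in a vowel (pupe → pupeoth, kalke → kalkeoth, zedata → zedataoth) add -oth.
The other pattern: stems ending in a consonant repeat the first consonant+vowel as a prefix.
So wamu → wamuoth.

wamuoth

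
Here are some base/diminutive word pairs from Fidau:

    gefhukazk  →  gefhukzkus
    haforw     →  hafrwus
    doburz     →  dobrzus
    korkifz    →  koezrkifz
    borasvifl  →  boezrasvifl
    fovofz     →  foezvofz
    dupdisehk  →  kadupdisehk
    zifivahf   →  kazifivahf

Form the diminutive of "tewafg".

teezwafg

doburz and korkifz both end in -z yet inflect differently (dobrzus, koezrkifz), so the final letter is not what conditions the rule; the second-to-last letter is.
"tewafg" has second-to-last letter 'f'. The stems whose second-to-last letter is 'f' (korkifz → koezrkifz, borasvifl → boezrasvifl, fovofz → foezvofz) insert -ez- after the first vowel.
So tewafg → teezwafg.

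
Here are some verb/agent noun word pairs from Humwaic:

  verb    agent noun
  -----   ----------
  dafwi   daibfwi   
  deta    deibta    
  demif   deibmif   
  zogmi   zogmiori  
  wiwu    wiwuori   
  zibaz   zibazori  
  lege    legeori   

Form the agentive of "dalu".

"dalu" begins with d-. The stems beginning with d- (dafwi → daibfwi, deta → deibta, demif → deibmif) insert -ib- after the first vowel.
So dalu → daiblu.

daiblu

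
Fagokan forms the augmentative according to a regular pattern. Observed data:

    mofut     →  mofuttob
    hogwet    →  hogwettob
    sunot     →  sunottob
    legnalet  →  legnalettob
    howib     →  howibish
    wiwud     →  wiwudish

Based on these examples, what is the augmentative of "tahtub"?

tahtubish

mofut and wiwud both have last vowel 'u' yet inflect differently (mofuttob, wiwudish), so the last vowel is not what conditions the rule; the final letter is.
"tahtub" ends in -b. The one such stem in the data (howib → howibish) adds -ish, so the same rule applies.
The other pattern: stems ending in -t double the final consonant and add -ob.
So tahtub → tahtubish.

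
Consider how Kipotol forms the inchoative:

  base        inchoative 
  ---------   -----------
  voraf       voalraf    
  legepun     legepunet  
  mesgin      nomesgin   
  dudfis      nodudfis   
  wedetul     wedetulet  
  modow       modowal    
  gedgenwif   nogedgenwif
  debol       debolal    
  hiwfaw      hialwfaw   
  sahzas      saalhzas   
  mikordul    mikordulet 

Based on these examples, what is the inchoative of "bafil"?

gedgenwif and voraf both end in -f yet inflect differently (nogedgenwif, voalraf), so the final letter is not what conditions the rule; the last vowel is.
"bafil" has last vowel 'i'. The stems whose last vowel is 'i' (gedgenwif → nogedgenwif, dudfis → nodudfis, mesgin → nomesgin) add the prefix no-.
So bafil → nobafil.

nobafil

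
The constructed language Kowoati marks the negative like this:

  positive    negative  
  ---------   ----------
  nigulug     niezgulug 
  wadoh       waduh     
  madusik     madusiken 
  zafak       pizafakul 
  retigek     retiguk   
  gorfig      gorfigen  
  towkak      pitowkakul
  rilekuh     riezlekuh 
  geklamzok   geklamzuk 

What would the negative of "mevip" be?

"mevip" has last vowel 'i'. The stems whose last vowel is 'i' (gorfig → gorfigen, madusik → madusiken) add -en.
The other patterns: stems whose last vowel is 'a' add pi- … -ul around the stem; stems whose last vowel is 'u' insert -ez- after the first vowel; stems whose last vowel is 'e' or 'o' change the last vowel to 'u'.
So mevip → mevipen.

mevipen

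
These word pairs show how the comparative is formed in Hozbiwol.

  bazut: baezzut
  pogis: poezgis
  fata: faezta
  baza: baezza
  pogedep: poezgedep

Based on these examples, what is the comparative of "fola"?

Every pair shown (bazut → baezzut, pogis → poezgis, fata → faezta, …) follows the same rule: insert -ez- after the first vowel.
So fola → foezla.

foezla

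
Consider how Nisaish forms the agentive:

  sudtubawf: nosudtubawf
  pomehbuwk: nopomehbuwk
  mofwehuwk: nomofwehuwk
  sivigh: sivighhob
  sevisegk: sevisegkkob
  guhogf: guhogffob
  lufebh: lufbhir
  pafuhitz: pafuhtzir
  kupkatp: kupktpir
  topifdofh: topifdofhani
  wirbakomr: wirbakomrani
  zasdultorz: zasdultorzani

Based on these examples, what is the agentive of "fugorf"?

pomehbuwk and sevisegk both end in -k yet inflect differently (nopomehbuwk, sevisegkkob), so the final letter is not what conditions the rule; the second-to-last letter is.
"fugorf" has second-to-last letter 'r'. The one such stem in the data (zasdultorz → zasdultorzani) adds -ani, so the same rule applies.
The other patterns: stems whose second-to-last letter is 'w' add the prefix no-; stems whose second-to-last letter is 'g' double the final consonant and add -ob; stems whose second-to-last letter is 'b' or 't' delete the last vowel and add -ir.
So fugorf → fugorfani.

fugorfani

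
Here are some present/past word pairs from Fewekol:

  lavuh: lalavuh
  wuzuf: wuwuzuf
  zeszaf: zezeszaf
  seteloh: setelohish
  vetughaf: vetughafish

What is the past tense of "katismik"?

katismikish

"katismik" has 3 vowels. The stems with 3 vowels (seteloh → setelohish, vetughaf → vetughafish) add -ish.
The other pattern: stems with 2 vowels repeat the first consonant+vowel as a prefix.
So katismik → katismikish.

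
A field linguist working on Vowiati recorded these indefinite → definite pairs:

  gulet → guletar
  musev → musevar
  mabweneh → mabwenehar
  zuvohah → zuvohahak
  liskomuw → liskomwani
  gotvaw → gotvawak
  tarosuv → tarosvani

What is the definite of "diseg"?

musev and tarosuv both end in -v yet inflect differently (musevar, tarosvani), so the final letter is not what conditions the rule; the last vowel is.
"diseg" has last vowel 'e'. The stems whose last vowel is 'e' (musev → musevar, gulet → guletar, mabweneh → mabwenehar) add -ar.
So diseg → disegar.

disegar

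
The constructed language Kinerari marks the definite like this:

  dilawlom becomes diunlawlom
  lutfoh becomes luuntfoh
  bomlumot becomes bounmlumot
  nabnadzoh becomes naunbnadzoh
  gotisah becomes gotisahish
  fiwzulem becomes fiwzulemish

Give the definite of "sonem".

lutfoh and gotisah both end in -h yet inflect differently (luuntfoh, gotisahish), so the final letter is not what conditions the rule; the last vowel is.
"sonem" has last vowel 'e'. The one such stem in the data (fiwzulem → fiwzulemish) adds -ish, so the same rule applies.
So sonem → sonemish.

sonemish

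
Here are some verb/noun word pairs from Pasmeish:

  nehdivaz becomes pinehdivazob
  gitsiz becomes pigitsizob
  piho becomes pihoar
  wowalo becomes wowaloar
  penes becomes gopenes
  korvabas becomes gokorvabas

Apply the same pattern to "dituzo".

"dituzo" ends in -o. The stems ending in -o (piho → pihoar, wowalo → wowaloar) add -ar.
So dituzo → dituzoar.

dituzoar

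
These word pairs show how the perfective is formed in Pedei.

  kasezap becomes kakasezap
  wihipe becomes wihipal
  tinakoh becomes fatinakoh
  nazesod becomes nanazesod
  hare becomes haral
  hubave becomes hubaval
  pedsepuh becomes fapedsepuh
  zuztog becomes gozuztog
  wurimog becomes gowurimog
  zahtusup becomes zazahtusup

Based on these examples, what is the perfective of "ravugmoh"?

faravugmoh

tinakoh and zuztog both have last vowel 'o' yet inflect differently (fatinakoh, gozuztog), so the last vowel is not what conditions the rule; the final letter is.
"ravugmoh" ends in -h. The stems ending in -h (pedsepuh → fapedsepuh, tinakoh → fatinakoh) add the prefix fa-.
The other patterns: stems ending in -e drop the final letter and add -al; stems ending in -g add the prefix go-; stems ending in -d or -p repeat the first consonant+vowel as a prefix.
So ravugmoh → faravugmoh.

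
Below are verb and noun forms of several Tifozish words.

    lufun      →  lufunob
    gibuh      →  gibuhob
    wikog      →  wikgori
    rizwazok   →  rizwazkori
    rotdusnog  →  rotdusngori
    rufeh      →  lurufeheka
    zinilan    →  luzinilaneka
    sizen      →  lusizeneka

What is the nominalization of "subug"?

subugob

gibuh and rufeh both end in -h yet inflect differently (gibuhob, lurufeheka), so the final letter is not what conditions the rule; the last vowel is.
"subug" has last vowel 'u'. The stems whose last vowel is 'u' (lufun → lufunob, gibuh → gibuhob) add -ob.
So subug → subugob.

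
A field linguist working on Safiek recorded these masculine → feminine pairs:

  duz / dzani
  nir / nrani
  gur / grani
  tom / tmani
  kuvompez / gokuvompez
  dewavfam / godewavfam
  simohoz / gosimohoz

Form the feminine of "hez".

hzani

"hez" has 1 vowel. The stems with 1 vowel (duz → dzani, nir → nrani, gur → grani) delete the last vowel and add -ani.
So hez → hzani.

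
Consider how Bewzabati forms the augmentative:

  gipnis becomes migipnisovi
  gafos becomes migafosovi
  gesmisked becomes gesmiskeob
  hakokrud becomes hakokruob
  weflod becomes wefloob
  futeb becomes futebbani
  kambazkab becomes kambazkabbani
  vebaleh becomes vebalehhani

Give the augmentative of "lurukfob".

gafos and weflod both have last vowel 'o' yet inflect differently (migafosovi, wefloob), so the last vowel is not what conditions the rule; the final letter is.
"lurukfob" ends in -b. The stems ending in -b (futeb → futebbani, kambazkab → kambazkabbani) double the final consonant and add -ani.
The other patterns: stems ending in -s add mi- … -ovi around the stem; stems ending in -d drop the final letter and add -ob.
So lurukfob → lurukfobbani.

lurukfobbani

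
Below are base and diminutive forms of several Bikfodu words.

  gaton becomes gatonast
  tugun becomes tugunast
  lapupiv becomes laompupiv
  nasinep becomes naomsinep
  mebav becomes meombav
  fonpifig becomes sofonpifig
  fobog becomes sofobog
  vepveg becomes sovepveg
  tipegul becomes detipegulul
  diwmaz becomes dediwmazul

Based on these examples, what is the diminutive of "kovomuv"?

koomvomuv

"kovomuv" ends in -v. The stems ending in -v (lapupiv → laompupiv, mebav → meombav) insert -om- after the first vowel.
The other patterns: stems ending in -n add -ast; stems ending in -g add the prefix so-; stems ending in -l or -z add de- … -ul around the stem.
So kovomuv → koomvomuv.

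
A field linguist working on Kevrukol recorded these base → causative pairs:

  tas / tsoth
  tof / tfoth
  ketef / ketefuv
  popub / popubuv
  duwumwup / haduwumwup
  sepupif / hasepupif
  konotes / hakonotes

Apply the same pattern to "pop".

ppoth

tof and ketef both end in -f yet inflect differently (tfoth, ketefuv), so the final letter is not what conditions the rule; the number of vowels is.
"pop" has 1 vowel. The stems with 1 vowel (tas → tsoth, tof → tfoth) delete the last vowel and add -oth.
The other patterns: stems with 2 vowels add -uv; stems with 3 vowels add the prefix ha-.
So pop → ppoth.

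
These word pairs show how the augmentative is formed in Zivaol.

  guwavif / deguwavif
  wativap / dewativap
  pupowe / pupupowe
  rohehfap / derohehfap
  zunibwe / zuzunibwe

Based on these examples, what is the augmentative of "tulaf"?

"tulaf" ends in a consonant. The stems ending in a consonant (rohehfap → derohehfap, wativap → dewativap, guwavif → deguwavif) add the prefix de-.
The other pattern: stems ending in a vowel repeat the first consonant+vowel as a prefix.
So tulaf → detulaf.

detulaf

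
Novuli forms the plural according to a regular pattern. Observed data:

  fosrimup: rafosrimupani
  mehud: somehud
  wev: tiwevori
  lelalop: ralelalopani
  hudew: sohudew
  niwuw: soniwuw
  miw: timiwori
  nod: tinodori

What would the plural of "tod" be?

titodori

nod and mehud both end in -d yet inflect differently (tinodori, somehud), so the final letter is not what conditions the rule; the number of vowels is.
"tod" has 1 vowel. The stems with 1 vowel (miw → timiwori, wev → tiwevori, nod → tinodori) add ti- … -ori around the stem.
The other patterns: stems with 2 vowels add the prefix so-; stems with 3 vowels add ra- … -ani around the stem.
So tod → titodori.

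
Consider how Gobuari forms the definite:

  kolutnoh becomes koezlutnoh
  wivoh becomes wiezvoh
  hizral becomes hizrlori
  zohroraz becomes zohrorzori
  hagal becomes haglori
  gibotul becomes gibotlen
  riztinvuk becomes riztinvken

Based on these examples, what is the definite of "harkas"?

hizral and gibotul both end in -l yet inflect differently (hizrlori, gibotlen), so the final letter is not what conditions the rule; the last vowel is.
"harkas" has last vowel 'a'. The stems whose last vowel is 'a' (hizral → hizrlori, zohroraz → zohrorzori, hagal → haglori) delete the last vowel and add -ori.
The other patterns: stems whose last vowel is 'o' insert -ez- after the first vowel; stems whose last vowel is 'u' delete the last vowel and add -en.
So harkas → harksori.

harksori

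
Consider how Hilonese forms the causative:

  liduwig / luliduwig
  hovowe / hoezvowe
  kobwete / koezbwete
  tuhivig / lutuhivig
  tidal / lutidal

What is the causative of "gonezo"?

kobwete and liduwig both have 3 vowels yet inflect differently (koezbwete, luliduwig), so the number of vowels is not what conditions the rule; whether the stem ends in a vowel or a consonant is.
"gonezo" ends in a vowel. The stems ending in a vowel (kobwete → koezbwete, hovowe → hoezvowe) insert -ez- after the first vowel.
So gonezo → goeznezo.

goeznezo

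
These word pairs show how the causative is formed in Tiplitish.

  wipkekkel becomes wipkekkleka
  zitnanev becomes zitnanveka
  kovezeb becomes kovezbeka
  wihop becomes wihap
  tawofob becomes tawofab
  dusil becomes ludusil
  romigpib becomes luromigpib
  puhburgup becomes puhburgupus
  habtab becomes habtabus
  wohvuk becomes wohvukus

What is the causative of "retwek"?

kovezeb and tawofob both end in -b yet inflect differently (kovezbeka, tawofab), so the final letter is not what conditions the rule; the last vowel is.
"retwek" has last vowel 'e'. The stems whose last vowel is 'e' (wipkekkel → wipkekkleka, zitnanev → zitnanveka, kovezeb → kovezbeka) delete the last vowel and add -eka.
The other patterns: stems whose last vowel is 'o' change the last vowel to 'a'; stems whose last vowel is 'i' add the prefix lu-; stems whose last vowel is 'a' or 'u' add -us.
So retwek → retwkeka.

retwkeka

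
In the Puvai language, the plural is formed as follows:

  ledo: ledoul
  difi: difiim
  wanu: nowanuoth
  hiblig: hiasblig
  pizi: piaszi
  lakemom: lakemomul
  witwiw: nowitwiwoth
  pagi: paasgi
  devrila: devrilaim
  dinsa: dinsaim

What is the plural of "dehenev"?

"dehenev" begins with d-. The stems beginning with d- (dinsa → dinsaim, devrila → devrilaim, difi → difiim) add -im.
The other patterns: stems beginning with l- add -ul; stems beginning with w- add no- … -oth around the stem; stems beginning with h- or p- insert -as- after the first vowel.
So dehenev → dehenevim.

dehenevim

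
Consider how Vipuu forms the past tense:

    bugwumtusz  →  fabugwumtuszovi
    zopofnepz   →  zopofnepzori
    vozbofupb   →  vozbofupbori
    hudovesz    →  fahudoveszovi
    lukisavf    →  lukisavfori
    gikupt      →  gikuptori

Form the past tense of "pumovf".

bugwumtusz and zopofnepz both end in -z yet inflect differently (fabugwumtuszovi, zopofnepzori), so the final letter is not what conditions the rule; the second-to-last letter is.
"pumovf" has second-to-last letter 'v'. The one such stem in the data (lukisavf → lukisavfori) adds -ori, so the same rule applies.
So pumovf → pumovfori.

pumovfori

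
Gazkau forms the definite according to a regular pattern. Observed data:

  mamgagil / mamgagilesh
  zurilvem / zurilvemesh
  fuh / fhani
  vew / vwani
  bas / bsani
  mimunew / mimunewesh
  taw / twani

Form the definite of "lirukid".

lirukidesh

mimunew and taw both end in -w yet inflect differently (mimunewesh, twani), so the final letter is not what conditions the rule; the number of vowels is.
"lirukid" has 3 vowels. The stems with 3 vowels (mimunew → mimunewesh, mamgagil → mamgagilesh, zurilvem → zurilvemesh) add -esh.
The other pattern: stems with 1 vowel delete the last vowel and add -ani.
So lirukid → lirukidesh.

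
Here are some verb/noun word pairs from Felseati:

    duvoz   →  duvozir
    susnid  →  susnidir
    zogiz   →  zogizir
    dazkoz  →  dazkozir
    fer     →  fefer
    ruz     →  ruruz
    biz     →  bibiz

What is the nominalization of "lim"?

duvoz and ruz both end in -z yet inflect differently (duvozir, ruruz), so the final letter is not what conditions the rule; the number of vowels is.
"lim" has 1 vowel. The stems with 1 vowel (fer → fefer, ruz → ruruz, biz → bibiz) repeat the first consonant+vowel as a prefix.
The other pattern: stems with 2 vowels add -ir.
So lim → lilim.

lilim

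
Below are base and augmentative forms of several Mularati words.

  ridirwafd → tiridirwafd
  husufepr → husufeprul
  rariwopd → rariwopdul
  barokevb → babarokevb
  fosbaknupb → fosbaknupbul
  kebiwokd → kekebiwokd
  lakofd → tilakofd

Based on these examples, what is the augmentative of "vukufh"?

lakofd and rariwopd both end in -d yet inflect differently (tilakofd, rariwopdul), so the final letter is not what conditions the rule; the second-to-last letter is.
"vukufh" has second-to-last letter 'f'. The stems whose second-to-last letter is 'f' (lakofd → tilakofd, ridirwafd → tiridirwafd) add the prefix ti-.
So vukufh → tivukufh.

tivukufh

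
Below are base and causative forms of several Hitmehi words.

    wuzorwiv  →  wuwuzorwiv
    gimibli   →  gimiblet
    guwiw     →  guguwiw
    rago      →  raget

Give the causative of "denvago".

guwiw and gimibli both have last vowel 'i' yet inflect differently (guguwiw, gimiblet), so the last vowel is not what conditions the rule; whether the stem ends in a vowel or a consonant is.
"denvago" ends in a vowel. The stems ending in a vowel (gimibli → gimiblet, rago → raget) drop the final letter and add -et.
The other pattern: stems ending in a consonant repeat the first consonant+vowel as a prefix.
So denvago → denvaget.

denvaget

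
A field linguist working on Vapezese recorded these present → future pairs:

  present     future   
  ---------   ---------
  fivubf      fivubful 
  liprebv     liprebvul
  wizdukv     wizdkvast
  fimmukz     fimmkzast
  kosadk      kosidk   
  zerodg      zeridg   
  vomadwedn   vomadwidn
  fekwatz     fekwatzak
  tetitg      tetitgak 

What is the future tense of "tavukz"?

liprebv and wizdukv both end in -v yet inflect differently (liprebvul, wizdkvast), so the final letter is not what conditions the rule; the second-to-last letter is.
"tavukz" has second-to-last letter 'k'. The stems whose second-to-last letter is 'k' (wizdukv → wizdkvast, fimmukz → fimmkzast) delete the last vowel and add -ast.
The other patterns: stems whose second-to-last letter is 'b' add -ul; stems whose second-to-last letter is 'd' change the last vowel to 'i'; stems whose second-to-last letter is 't' add -ak.
So tavukz → tavkzast.

tavkzast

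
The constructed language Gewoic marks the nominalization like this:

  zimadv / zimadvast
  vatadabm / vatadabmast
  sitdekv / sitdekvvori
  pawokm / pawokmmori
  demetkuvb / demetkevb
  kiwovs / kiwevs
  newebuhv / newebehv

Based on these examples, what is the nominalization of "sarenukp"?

sarenukppori

zimadv and sitdekv both end in -v yet inflect differently (zimadvast, sitdekvvori), so the final letter is not what conditions the rule; the second-to-last letter is.
"sarenukp" has second-to-last letter 'k'. The stems whose second-to-last letter is 'k' (sitdekv → sitdekvvori, pawokm → pawokmmori) double the final consonant and add -ori.
So sarenukp → sarenukppori.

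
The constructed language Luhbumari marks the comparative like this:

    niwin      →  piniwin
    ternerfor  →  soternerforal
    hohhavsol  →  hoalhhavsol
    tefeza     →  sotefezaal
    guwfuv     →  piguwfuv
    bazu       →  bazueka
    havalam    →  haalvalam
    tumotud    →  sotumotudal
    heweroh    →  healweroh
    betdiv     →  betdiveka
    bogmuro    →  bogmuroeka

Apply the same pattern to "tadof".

betdiv and guwfuv both end in -v yet inflect differently (betdiveka, piguwfuv), so the final letter is not what conditions the rule; the first letter is.
"tadof" begins with t-. The stems beginning with t- (ternerfor → soternerforal, tefeza → sotefezaal, tumotud → sotumotudal) add so- … -al around the stem.
The other patterns: stems beginning with h- insert -al- after the first vowel; stems beginning with b- add -eka; stems beginning with g- or n- add the prefix pi-.
So tadof → sotadofal.

sotadofal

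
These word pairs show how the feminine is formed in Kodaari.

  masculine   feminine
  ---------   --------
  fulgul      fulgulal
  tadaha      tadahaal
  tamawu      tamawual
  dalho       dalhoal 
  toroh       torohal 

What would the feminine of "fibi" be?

Every pair shown (fulgul → fulgulal, tadaha → tadahaal, tamawu → tamawual, …) follows the same rule: add -al.
So fibi → fibial.

fibial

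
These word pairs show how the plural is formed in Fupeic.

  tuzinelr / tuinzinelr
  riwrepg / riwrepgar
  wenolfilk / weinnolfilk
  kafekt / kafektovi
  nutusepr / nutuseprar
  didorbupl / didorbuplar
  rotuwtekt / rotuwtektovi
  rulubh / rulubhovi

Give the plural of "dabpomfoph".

nutusepr and tuzinelr both end in -r yet inflect differently (nutuseprar, tuinzinelr), so the final letter is not what conditions the rule; the second-to-last letter is.
"dabpomfoph" has second-to-last letter 'p'. The stems whose second-to-last letter is 'p' (nutusepr → nutuseprar, didorbupl → didorbuplar, riwrepg → riwrepgar) add -ar.
The other patterns: stems whose second-to-last letter is 'l' insert -in- after the first vowel; stems whose second-to-last letter is 'b' or 'k' add -ovi.
So dabpomfoph → dabpomfophar.

dabpomfophar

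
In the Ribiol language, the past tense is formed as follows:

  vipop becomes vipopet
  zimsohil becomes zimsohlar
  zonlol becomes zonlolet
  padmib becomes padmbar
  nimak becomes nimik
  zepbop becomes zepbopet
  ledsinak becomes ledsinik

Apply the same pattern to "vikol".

vikolet

zonlol and zimsohil both end in -l yet inflect differently (zonlolet, zimsohlar), so the final letter is not what conditions the rule; the last vowel is.
"vikol" has last vowel 'o'. The stems whose last vowel is 'o' (zepbop → zepbopet, vipop → vipopet, zonlol → zonlolet) add -et.
So vikol → vikolet.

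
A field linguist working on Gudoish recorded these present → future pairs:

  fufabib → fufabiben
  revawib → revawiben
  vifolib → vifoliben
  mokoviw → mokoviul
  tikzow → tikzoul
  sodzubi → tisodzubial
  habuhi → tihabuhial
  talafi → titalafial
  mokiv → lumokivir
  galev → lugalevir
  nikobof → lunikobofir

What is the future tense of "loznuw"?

loznuul

"loznuw" ends in -w. The stems ending in -w (mokoviw → mokoviul, tikzow → tikzoul) drop the final letter and add -ul.
The other patterns: stems ending in -b add -en; stems ending in -i add ti- … -al around the stem; stems ending in -f or -v add lu- … -ir around the stem.
So loznuw → loznuul.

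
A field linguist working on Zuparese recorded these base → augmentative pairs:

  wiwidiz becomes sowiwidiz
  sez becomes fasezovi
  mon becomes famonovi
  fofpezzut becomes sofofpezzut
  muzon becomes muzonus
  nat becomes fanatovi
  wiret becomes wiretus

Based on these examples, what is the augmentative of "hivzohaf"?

sohivzohaf

nat and wiret both end in -t yet inflect differently (fanatovi, wiretus), so the final letter is not what conditions the rule; the number of vowels is.
"hivzohaf" has 3 vowels. The stems with 3 vowels (fofpezzut → sofofpezzut, wiwidiz → sowiwidiz) add the prefix so-.
The other patterns: stems with 1 vowel add fa- … -ovi around the stem; stems with 2 vowels add -us.
So hivzohaf → sohivzohaf.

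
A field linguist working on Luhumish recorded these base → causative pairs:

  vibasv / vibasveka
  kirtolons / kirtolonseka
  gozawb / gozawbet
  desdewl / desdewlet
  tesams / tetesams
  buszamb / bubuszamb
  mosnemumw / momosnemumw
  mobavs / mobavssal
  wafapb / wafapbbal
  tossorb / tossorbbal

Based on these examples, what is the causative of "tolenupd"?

tolenupddal

kirtolons and tesams both end in -s yet inflect differently (kirtolonseka, tetesams), so the final letter is not what conditions the rule; the second-to-last letter is.
"tolenupd" has second-to-last letter 'p'. The one such stem in the data (wafapb → wafapbbal) doubles the final consonant and adds -al (as do mobavs, tossorb), so the same rule applies.
The other patterns: stems whose second-to-last letter is 'n' or 's' add -eka; stems whose second-to-last letter is 'w' add -et; stems whose second-to-last letter is 'm' repeat the first consonant+vowel as a prefix.
So tolenupd → tolenupddal.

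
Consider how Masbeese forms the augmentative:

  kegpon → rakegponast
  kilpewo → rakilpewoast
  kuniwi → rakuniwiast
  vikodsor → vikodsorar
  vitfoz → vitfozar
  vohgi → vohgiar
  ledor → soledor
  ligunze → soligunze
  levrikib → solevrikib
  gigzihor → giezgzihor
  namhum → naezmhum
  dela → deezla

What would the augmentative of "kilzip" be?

kuniwi and vohgi both end in -i yet inflect differently (rakuniwiast, vohgiar), so the final letter is not what conditions the rule; the first letter is.
"kilzip" begins with k-. The stems beginning with k- (kegpon → rakegponast, kilpewo → rakilpewoast, kuniwi → rakuniwiast) add ra- … -ast around the stem.
So kilzip → rakilzipast.

rakilzipast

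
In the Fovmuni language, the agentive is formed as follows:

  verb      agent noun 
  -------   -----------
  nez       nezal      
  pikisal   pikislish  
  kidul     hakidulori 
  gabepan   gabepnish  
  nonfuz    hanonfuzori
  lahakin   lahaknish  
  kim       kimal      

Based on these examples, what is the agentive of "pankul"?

hapankulori

nez and nonfuz both end in -z yet inflect differently (nezal, hanonfuzori), so the final letter is not what conditions the rule; the number of vowels is.
"pankul" has 2 vowels. The stems with 2 vowels (nonfuz → hanonfuzori, kidul → hakidulori) add ha- … -ori around the stem.
The other patterns: stems with 1 vowel add -al; stems with 3 vowels delete the last vowel and add -ish.
So pankul → hapankulori.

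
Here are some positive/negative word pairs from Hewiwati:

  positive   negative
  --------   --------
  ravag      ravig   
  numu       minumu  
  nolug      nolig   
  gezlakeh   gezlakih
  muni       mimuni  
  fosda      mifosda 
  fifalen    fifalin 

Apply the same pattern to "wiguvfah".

fosda and ravag both have last vowel 'a' yet inflect differently (mifosda, ravig), so the last vowel is not what conditions the rule; whether the stem ends in a vowel or a consonant is.
"wiguvfah" ends in a consonant. The stems ending in a consonant (ravag → ravig, nolug → nolig, gezlakeh → gezlakih) change the last vowel to 'i'.
So wiguvfah → wiguvfih.

wiguvfih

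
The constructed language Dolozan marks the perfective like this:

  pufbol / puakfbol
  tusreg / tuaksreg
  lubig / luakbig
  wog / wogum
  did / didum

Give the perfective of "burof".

tusreg and wog both end in -g yet inflect differently (tuaksreg, wogum), so the final letter is not what conditions the rule; the number of vowels is.
"burof" has 2 vowels. The stems with 2 vowels (pufbol → puakfbol, tusreg → tuaksreg, lubig → luakbig) insert -ak- after the first vowel.
The other pattern: stems with 1 vowel add -um.
So burof → buakrof.

buakrof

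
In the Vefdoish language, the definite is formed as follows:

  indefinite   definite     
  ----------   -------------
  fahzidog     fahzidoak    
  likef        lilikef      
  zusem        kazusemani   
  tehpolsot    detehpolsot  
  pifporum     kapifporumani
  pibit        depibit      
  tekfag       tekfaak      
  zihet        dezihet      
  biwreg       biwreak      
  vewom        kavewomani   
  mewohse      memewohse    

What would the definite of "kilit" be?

dekilit

zusem and zihet both have last vowel 'e' yet inflect differently (kazusemani, dezihet), so the last vowel is not what conditions the rule; the final letter is.
"kilit" ends in -t. The stems ending in -t (zihet → dezihet, pibit → depibit, tehpolsot → detehpolsot) add the prefix de-.
The other patterns: stems ending in -m add ka- … -ani around the stem; stems ending in -g drop the final letter and add -ak; stems ending in -e or -f repeat the first consonant+vowel as a prefix.
So kilit → dekilit.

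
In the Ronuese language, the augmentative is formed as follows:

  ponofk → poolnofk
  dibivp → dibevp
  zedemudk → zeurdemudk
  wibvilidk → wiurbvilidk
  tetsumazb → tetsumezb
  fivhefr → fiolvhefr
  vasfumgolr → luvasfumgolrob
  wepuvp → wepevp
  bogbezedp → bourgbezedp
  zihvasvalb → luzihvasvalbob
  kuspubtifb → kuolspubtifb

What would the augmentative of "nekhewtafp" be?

neolkhewtafp

"nekhewtafp" has second-to-last letter 'f'. The stems whose second-to-last letter is 'f' (kuspubtifb → kuolspubtifb, fivhefr → fiolvhefr, ponofk → poolnofk) insert -ol- after the first vowel.
The other patterns: stems whose second-to-last letter is 'l' add lu- … -ob around the stem; stems whose second-to-last letter is 'd' insert -ur- after the first vowel; stems whose second-to-last letter is 'v' or 'z' change the last vowel to 'e'.
So nekhewtafp → neolkhewtafp.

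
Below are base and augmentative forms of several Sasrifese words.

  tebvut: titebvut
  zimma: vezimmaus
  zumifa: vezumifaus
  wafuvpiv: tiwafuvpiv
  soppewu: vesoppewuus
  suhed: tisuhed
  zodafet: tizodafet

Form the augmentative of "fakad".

"fakad" ends in a consonant. The stems ending in a consonant (zodafet → tizodafet, tebvut → titebvut, wafuvpiv → tiwafuvpiv) add the prefix ti-.
So fakad → tifakad.

tifakad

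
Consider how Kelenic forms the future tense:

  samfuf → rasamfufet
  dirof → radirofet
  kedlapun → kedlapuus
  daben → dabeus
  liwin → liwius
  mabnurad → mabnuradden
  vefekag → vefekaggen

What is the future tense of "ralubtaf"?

raralubtafet

samfuf and kedlapun both have last vowel 'u' yet inflect differently (rasamfufet, kedlapuus), so the last vowel is not what conditions the rule; the final letter is.
"ralubtaf" ends in -f. The stems ending in -f (samfuf → rasamfufet, dirof → radirofet) add ra- … -et around the stem.
The other patterns: stems ending in -n drop the final letter and add -us; stems ending in -d or -g double the final consonant and add -en.
So ralubtaf → raralubtafet.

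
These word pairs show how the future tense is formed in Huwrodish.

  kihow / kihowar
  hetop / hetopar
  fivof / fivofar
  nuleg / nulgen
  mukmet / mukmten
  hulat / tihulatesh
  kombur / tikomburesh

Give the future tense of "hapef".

mukmet and hulat both end in -t yet inflect differently (mukmten, tihulatesh), so the final letter is not what conditions the rule; the last vowel is.
"hapef" has last vowel 'e'. The stems whose last vowel is 'e' (nuleg → nulgen, mukmet → mukmten) delete the last vowel and add -en.
The other patterns: stems whose last vowel is 'o' add -ar; stems whose last vowel is 'a' or 'u' add ti- … -esh around the stem.
So hapef → hapfen.

hapfen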